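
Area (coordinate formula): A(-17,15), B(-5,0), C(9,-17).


-17*(0+ 17) = -289
-5*(-17-15) = 160
9*(15-0) = 135
sum = 6
Area = |6|/2 = 3.0000

3.0000 sq units


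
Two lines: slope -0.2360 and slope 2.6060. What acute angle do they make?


m1-m2 = -2.842
1+m1*m2 = 0.384984
tan(theta) = |-2.842/0.384984| = 7.382125
theta = arctan(|-2.842/0.384984|) = 82.2855 degrees (acute angle)

82.2855 degrees


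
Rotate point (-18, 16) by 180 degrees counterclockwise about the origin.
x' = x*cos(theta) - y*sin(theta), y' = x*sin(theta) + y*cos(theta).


cos(180) = -1, sin(180) = 0
x' = -18*(-1) - 16*0 = 18
y' = -18*0 + 16*(-1) = -16

(18, -16)


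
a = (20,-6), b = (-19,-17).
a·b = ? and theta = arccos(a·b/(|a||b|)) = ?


a·b = 20*(-19) - 6*(-17) = -380 + 102 = -278
|a| = sqrt(400+36) = 20.8806
|b| = sqrt(361+289) = 25.4951
cos(theta) = -278/(sqrt(436)*sqrt(650)) = -278/sqrt(283400) = -0.522210
theta = arccos(-278/sqrt(283400)) = 121.4806 degrees

a·b = -278, theta = 121.4806 deg


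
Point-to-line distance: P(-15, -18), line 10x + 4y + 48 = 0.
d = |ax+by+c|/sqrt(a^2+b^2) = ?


|10*(-15) + 4*(-18) + 48| = |-174| = 174
sqrt(100 + 16) = sqrt(116) = 10.7703
d = 174/sqrt(116) = 16.1555

16.1555


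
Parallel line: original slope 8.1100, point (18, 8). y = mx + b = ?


Parallel lines have equal slopes.
m2 = 8.1100
b2 = 8 - 8.1100*18 = -137.9800

y = 8.1100x - 137.9800


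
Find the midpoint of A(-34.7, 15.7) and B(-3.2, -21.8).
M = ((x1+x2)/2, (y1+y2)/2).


Mx = (-34.7 - 3.2)/2 = -37.9/2 = -18.9500
My = (15.7 - 21.8)/2 = -6.1/2 = -3.0500

(-18.9500, -3.0500)


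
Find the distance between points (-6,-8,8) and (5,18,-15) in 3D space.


dx=11, dy=26, dz=-23
d = sqrt(121+676+529) = sqrt(1326) = 36.4143

36.4143


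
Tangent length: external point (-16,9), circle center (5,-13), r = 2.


d = sqrt((-16-5)^2 + (9+ 13)^2) = sqrt(441+484) = 30.4138
L = sqrt(925.0000 - 4) = sqrt(921.0000) = 30.3480

30.3480


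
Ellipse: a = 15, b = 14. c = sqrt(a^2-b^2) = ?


c^2 = 15^2 - 14^2 = 225 - 196 = 29
c = sqrt(29) = 5.3852

c = 5.3852


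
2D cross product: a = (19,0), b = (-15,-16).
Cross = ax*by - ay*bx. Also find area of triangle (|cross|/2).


cross = 19*(-16) - 0*(-15) = -304 - 0 = -304
Triangle area = |-304|/2 = 304/2 = 152.0000

cross = -304, triangle area = 152.0000


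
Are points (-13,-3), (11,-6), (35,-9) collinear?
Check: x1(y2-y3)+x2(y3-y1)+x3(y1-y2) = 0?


-13*(-6+ 9) + 11*(-9+ 3) + 35*(-3+ 6)
= -39 - 66 + 105 = 0

Yes, collinear (determinant = 0)


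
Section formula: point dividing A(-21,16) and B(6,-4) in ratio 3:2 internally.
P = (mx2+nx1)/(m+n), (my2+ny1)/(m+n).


Px = (3*6 + 2*(-21))/5 = -24/5 = -4.8000
Py = (3*(-4) + 2*16)/5 = 20/5 = 4.0000

P = (-4.8000, 4.0000)


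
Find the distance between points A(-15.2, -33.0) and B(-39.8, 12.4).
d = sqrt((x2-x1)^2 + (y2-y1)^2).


dx = -39.8 + 15.2 = -24.6
dy = 12.4 + 33.0 = 45.4
d = sqrt(605.16 + 2061.16) = sqrt(2666.32) = 51.6364

51.6364


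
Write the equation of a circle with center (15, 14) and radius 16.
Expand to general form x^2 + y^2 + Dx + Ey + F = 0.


(x-15)^2 + (y-14)^2 = 16^2
D = -2h = -30, E = -2k = -28
F = h^2+k^2-r^2 = 225+196-256 = 165

x^2 + y^2 - 30x - 28y + 165 = 0


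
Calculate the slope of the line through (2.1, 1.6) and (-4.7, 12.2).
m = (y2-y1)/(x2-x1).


dy = 12.2 - 1.6 = 10.6
dx = -4.7 - 2.1 = -6.8
m = 10.6/(-6.8) = -1.5588

m = -1.5588


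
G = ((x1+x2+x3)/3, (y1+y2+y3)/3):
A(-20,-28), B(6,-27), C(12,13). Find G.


Gx = (-20+6+12)/3 = -2/3 = -0.6667
Gy = (-28- 27+13)/3 = -42/3 = -14.0000

G = (-0.6667, -14.0000)


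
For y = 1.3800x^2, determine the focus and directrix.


a = 1.3800
1/(4a) = 0.1812
Focus = (0, 0.1812)
Directrix: y = -0.1812

Focus = (0, 0.1812), Directrix: y = -0.1812


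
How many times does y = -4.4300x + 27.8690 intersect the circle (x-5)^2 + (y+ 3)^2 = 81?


Substitute y = -4.4300x + 27.8690: (x-5)^2 + (-4.4300x+27.8690+ 3)^2 = 81
Expand to Ax^2 + Bx + C = 0, where b-k = 30.869
A = 1+m^2 = 20.6249
B = 2(m(b-k) - h) = 2(-4.4300*30.869 - 5) = -283.49934
C = h^2 + (b-k)^2 - r^2 = 25 + 952.895161 - 81 = 896.895161
disc = B^2-4AC = 80371.8758 - 73993.4920 = 6378.3838
disc > 0

2 intersection points


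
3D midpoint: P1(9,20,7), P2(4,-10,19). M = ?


Mx = (9+4)/2 = 6.5000
My = (20- 10)/2 = 5.0000
Mz = (7+19)/2 = 13.0000

M = (6.5000, 5.0000, 13.0000)


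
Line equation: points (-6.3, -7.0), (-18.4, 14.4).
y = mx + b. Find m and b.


m = (21.4)/(-12.1) = -1.7686
b = y1 - m*x1 = -7.0 - (21.4*(-6.3))/(-12.1) = -7.0 - 11.1421 = -18.1421

y = -1.7686x - 18.1421


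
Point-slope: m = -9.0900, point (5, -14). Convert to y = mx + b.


y + 14 = -9.0900(x - 5)
y = -9.0900x - 14 + 9.0900*5
y = -9.0900x + 31.4500

y = -9.0900x + 31.4500


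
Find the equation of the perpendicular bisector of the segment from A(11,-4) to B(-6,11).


Midpoint = (2.5, 3.5)
Slope of AB = dy/dx = 15/(-17) = -0.8824
Perp slope = -dx/dy = 17/15 = 1.1333
b = My - (perp slope)*Mx = 3.5 + (-17*2.5)/15 = 3.5 - 2.8333 = 0.6667

y = 1.1333x + 0.6667


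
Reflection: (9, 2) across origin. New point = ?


Reflection rule for origin: (-x, -y)
(9, 2) -> (-9, -2)

(-9, -2)


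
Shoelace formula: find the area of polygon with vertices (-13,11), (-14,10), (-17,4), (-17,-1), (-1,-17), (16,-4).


sum(xi*y_{i+1}) = -13*10 - 14*4 - 17*(-1) - 17*(-17) - 1*(-4) + 16*11 = 300
sum(yi*x_{i+1}) = 11*(-14) + 10*(-17) + 4*(-17) - 1*(-1) - 17*16 - 4*(-13) = -611
Area = |300 + 611|/2 = 911/2 = 455.5000

455.5000 sq units


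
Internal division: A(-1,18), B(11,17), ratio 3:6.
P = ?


Px = (3*11 + 6*(-1))/9 = 27/9 = 3.0000
Py = (3*17 + 6*18)/9 = 159/9 = 17.6667

P = (3.0000, 17.6667)


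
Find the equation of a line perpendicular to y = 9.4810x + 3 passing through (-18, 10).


Perpendicular slope = -1/m1 = -1/9.4810 = -0.1055
b2 = y0 - m2*x0 = 10 - 18/9.4810 = 10 - 1.8985 = 8.1015

y = -0.1055x + 8.1015


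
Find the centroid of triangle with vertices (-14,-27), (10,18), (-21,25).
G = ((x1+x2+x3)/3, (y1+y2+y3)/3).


Gx = (-14+10- 21)/3 = -25/3 = -8.3333
Gy = (-27+18+25)/3 = 16/3 = 5.3333

G = (-8.3333, 5.3333)


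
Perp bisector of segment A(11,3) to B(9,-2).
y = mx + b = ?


Midpoint = (10, 0.5)
Slope of AB = dy/dx = -5/(-2) = 2.5000
Perp slope = -dx/dy = -2/5 = -0.4000
b = My - (perp slope)*Mx = 0.5 + (-2*10)/(-5) = 0.5 + 4.0000 = 4.5000

y = -0.4000x + 4.5000


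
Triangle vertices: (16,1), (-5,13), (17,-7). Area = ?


16*(13+ 7) = 320
-5*(-7-1) = 40
17*(1-13) = -204
sum = 156
Area = |156|/2 = 78.0000

78.0000 sq units


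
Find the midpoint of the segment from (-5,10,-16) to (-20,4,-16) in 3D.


Mx = (-5- 20)/2 = -12.5000
My = (10+4)/2 = 7.0000
Mz = (-16- 16)/2 = -16.0000

M = (-12.5000, 7.0000, -16.0000)


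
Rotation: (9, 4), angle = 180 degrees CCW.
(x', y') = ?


cos(180) = -1, sin(180) = 0
x' = 9*(-1) - 4*0 = -9
y' = 9*0 + 4*(-1) = -4

(-9, -4)


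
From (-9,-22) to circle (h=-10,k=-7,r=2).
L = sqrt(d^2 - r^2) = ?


d = sqrt((-9+ 10)^2 + (-22+ 7)^2) = sqrt(1+225) = 15.0333
L = sqrt(226.0000 - 4) = sqrt(222.0000) = 14.8997

14.8997


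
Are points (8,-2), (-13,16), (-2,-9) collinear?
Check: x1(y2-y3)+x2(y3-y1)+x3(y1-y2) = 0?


8*(16+ 9) - 13*(-9+ 2) - 2*(-2-16)
= 200 + 91 + 36 = 327

No, not collinear (determinant = 327)


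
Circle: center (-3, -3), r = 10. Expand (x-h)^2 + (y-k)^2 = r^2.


(x+ 3)^2 + (y+ 3)^2 = 10^2
D = -2h = 6, E = -2k = 6
F = h^2+k^2-r^2 = 9+9-100 = -82

x^2 + y^2 + 6x + 6y - 82 = 0


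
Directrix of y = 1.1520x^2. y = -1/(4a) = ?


a = 1.1520
1/(4a) = 0.2170
directrix: y = -0.2170 = -0.2170

y = -0.2170


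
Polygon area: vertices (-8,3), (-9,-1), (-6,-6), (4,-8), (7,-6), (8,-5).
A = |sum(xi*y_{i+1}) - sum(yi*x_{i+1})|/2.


sum(xi*y_{i+1}) = -8*(-1) - 9*(-6) - 6*(-8) + 4*(-6) + 7*(-5) + 8*3 = 75
sum(yi*x_{i+1}) = 3*(-9) - 1*(-6) - 6*4 - 8*7 - 6*8 - 5*(-8) = -109
Area = |75 + 109|/2 = 184/2 = 92.0000

92.0000 sq units


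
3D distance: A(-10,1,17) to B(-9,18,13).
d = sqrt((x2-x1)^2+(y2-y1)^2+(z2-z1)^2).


dx=1, dy=17, dz=-4
d = sqrt(1+289+16) = sqrt(306) = 17.4929

17.4929


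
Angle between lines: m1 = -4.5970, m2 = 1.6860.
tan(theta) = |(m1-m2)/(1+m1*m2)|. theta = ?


m1-m2 = -6.283
1+m1*m2 = -6.750542
tan(theta) = |-6.283/(-6.750542)| = 0.930740
theta = arctan(|-6.283/(-6.750542)|) = 42.9456 degrees (acute angle)

42.9456 degrees


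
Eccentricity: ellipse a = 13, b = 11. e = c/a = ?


c = sqrt(169-121) = sqrt(48) = 6.9282
e = c/a = sqrt(48)/13 = 0.5329

e = 0.5329


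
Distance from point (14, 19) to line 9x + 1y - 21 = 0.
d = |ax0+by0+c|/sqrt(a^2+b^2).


|9*14 + 1*19 - 21| = |124| = 124
sqrt(81 + 1) = sqrt(82) = 9.0554
d = 124/sqrt(82) = 13.6935

13.6935


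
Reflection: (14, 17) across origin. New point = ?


Reflection rule for origin: (-x, -y)
(14, 17) -> (-14, -17)

(-14, -17)


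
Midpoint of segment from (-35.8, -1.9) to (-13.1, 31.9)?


Mx = (-35.8 - 13.1)/2 = -48.9/2 = -24.4500
My = (-1.9 + 31.9)/2 = 30.0/2 = 15.0000

(-24.4500, 15.0000)


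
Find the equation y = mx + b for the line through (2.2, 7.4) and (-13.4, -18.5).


m = (-25.9)/(-15.6) = 1.6603
b = y1 - m*x1 = 7.4 - (-25.9*2.2)/(-15.6) = 7.4 - 3.6526 = 3.7474

y = 1.6603x + 3.7474


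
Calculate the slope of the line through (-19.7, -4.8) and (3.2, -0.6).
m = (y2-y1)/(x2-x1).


dy = -0.6 + 4.8 = 4.2
dx = 3.2 + 19.7 = 22.9
m = 4.2/22.9 = 0.1834

m = 0.1834


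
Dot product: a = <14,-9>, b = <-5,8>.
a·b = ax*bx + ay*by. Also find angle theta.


a·b = 14*(-5) - 9*8 = -70 - 72 = -142
|a| = sqrt(196+81) = 16.6433
|b| = sqrt(25+64) = 9.4340
cos(theta) = -142/(sqrt(277)*sqrt(89)) = -142/sqrt(24653) = -0.904385
theta = arccos(-142/sqrt(24653)) = 154.7406 degrees

a·b = -142, theta = 154.7406 deg


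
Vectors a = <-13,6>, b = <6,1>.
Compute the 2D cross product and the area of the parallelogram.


cross = -13*1 - 6*6 = -13 - 36 = -49
Parallelogram area = |-49| = 49

cross = -49, parallelogram area = 49


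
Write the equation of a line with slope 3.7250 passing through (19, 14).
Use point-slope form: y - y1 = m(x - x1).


y - 14 = 3.7250(x - 19)
y = 3.7250x + 14 - 3.7250*19
y = 3.7250x - 56.7750

y = 3.7250x - 56.7750


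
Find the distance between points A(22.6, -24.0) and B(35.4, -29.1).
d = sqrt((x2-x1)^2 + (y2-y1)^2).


dx = 35.4 - 22.6 = 12.8
dy = -29.1 + 24.0 = -5.1
d = sqrt(163.84 + 26.01) = sqrt(189.85) = 13.7786

13.7786


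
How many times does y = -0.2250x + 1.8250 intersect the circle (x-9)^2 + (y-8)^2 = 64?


Substitute y = -0.2250x + 1.8250: (x-9)^2 + (-0.2250x+1.8250-8)^2 = 64
Expand to Ax^2 + Bx + C = 0, where b-k = -6.175
A = 1+m^2 = 1.050625
B = 2(m(b-k) - h) = 2(-0.2250*(-6.175) - 9) = -15.22125
C = h^2 + (b-k)^2 - r^2 = 81 + 38.130625 - 64 = 55.130625
disc = B^2-4AC = 231.6865 - 231.6865 = 0
disc = 0

1 intersection point (tangent)


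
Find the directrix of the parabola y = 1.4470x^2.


a = 1.4470
1/(4a) = 0.1728
directrix: y = -0.1728 = -0.1728

y = -0.1728


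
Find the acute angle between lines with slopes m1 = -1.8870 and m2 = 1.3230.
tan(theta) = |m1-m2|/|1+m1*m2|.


m1-m2 = -3.21
1+m1*m2 = -1.496501
tan(theta) = |-3.21/(-1.496501)| = 2.145004
theta = arctan(|-3.21/(-1.496501)|) = 65.0051 degrees (acute angle)

65.0051 degrees


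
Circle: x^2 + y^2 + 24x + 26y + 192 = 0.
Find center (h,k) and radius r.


h = -D/2 = -24/2 = -12
k = -E/2 = -26/2 = -13
r^2 = h^2 + k^2 - F = 144 + 169 - 192 = 121
r = 11

Center (-12, -13), radius = 11


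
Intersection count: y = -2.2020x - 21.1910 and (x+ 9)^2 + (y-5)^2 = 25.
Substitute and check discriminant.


Substitute y = -2.2020x - 21.1910: (x+ 9)^2 + (-2.2020x- 21.1910-5)^2 = 25
Expand to Ax^2 + Bx + C = 0, where b-k = -26.191
A = 1+m^2 = 5.848804
B = 2(m(b-k) - h) = 2(-2.2020*(-26.191) + 9) = 133.345164
C = h^2 + (b-k)^2 - r^2 = 81 + 685.968481 - 25 = 741.968481
disc = B^2-4AC = 17780.9328 - 17358.5129 = 422.4199
disc > 0

2 intersection points


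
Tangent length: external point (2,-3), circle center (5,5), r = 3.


d = sqrt((2-5)^2 + (-3-5)^2) = sqrt(9+64) = 8.5440
L = sqrt(73.0000 - 9) = sqrt(64.0000) = 8.0000

8.0000


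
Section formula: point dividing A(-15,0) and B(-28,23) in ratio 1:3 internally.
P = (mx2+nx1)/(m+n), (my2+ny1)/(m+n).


Px = (1*(-28) + 3*(-15))/4 = -73/4 = -18.2500
Py = (1*23 + 3*0)/4 = 23/4 = 5.7500

P = (-18.2500, 5.7500)


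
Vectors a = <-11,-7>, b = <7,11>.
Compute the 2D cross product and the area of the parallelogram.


cross = -11*11 + 7*7 = -121 + 49 = -72
Parallelogram area = |-72| = 72

cross = -72, parallelogram area = 72


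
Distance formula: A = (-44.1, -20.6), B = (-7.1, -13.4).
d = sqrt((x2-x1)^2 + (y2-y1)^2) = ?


dx = -7.1 + 44.1 = 37.0
dy = -13.4 + 20.6 = 7.2
d = sqrt(1369.0 + 51.84) = sqrt(1420.84) = 37.6940

37.6940


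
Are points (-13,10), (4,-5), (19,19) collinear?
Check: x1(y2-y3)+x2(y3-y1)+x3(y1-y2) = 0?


-13*(-5-19) + 4*(19-10) + 19*(10+ 5)
= 312 + 36 + 285 = 633

No, not collinear (determinant = 633)


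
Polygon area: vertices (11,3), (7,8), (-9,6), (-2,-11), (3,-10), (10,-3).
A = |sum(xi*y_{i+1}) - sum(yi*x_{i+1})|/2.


sum(xi*y_{i+1}) = 11*8 + 7*6 - 9*(-11) - 2*(-10) + 3*(-3) + 10*3 = 270
sum(yi*x_{i+1}) = 3*7 + 8*(-9) + 6*(-2) - 11*3 - 10*10 - 3*11 = -229
Area = |270 + 229|/2 = 499/2 = 249.5000

249.5000 sq units


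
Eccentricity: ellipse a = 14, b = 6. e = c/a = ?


c = sqrt(196-36) = sqrt(160) = 12.6491
e = c/a = sqrt(160)/14 = 0.9035

e = 0.9035


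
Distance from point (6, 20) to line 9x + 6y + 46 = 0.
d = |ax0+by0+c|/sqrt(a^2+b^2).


|9*6 + 6*20 + 46| = |220| = 220
sqrt(81 + 36) = sqrt(117) = 10.8167
d = 220/sqrt(117) = 20.3390

20.3390


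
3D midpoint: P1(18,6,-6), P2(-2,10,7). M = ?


Mx = (18- 2)/2 = 8.0000
My = (6+10)/2 = 8.0000
Mz = (-6+7)/2 = 0.5000

M = (8.0000, 8.0000, 0.5000)


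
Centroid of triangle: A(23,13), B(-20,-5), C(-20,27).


Gx = (23- 20- 20)/3 = -17/3 = -5.6667
Gy = (13- 5+27)/3 = 35/3 = 11.6667

G = (-5.6667, 11.6667)


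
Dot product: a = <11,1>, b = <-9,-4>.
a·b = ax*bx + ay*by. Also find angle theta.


a·b = 11*(-9) + 1*(-4) = -99 - 4 = -103
|a| = sqrt(121+1) = 11.0454
|b| = sqrt(81+16) = 9.8489
cos(theta) = -103/(sqrt(122)*sqrt(97)) = -103/sqrt(11834) = -0.946829
theta = arccos(-103/sqrt(11834)) = 161.2319 degrees

a·b = -103, theta = 161.2319 deg


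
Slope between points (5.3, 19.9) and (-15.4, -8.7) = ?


dy = -8.7 - 19.9 = -28.6
dx = -15.4 - 5.3 = -20.7
m = -28.6/(-20.7) = 1.3816

m = 1.3816


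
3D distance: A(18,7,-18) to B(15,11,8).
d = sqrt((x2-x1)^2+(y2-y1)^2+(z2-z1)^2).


dx=-3, dy=4, dz=26
d = sqrt(9+16+676) = sqrt(701) = 26.4764

26.4764


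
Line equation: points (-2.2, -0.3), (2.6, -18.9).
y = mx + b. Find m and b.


m = (-18.6)/(4.8) = -3.8750
b = y1 - m*x1 = -0.3 - (-18.6*(-2.2))/(4.8) = -0.3 - 8.5250 = -8.8250

y = -3.8750x - 8.8250


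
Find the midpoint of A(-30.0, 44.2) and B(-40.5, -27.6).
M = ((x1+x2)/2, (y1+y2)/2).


Mx = (-30.0 - 40.5)/2 = -70.5/2 = -35.2500
My = (44.2 - 27.6)/2 = 16.6/2 = 8.3000

(-35.2500, 8.3000)


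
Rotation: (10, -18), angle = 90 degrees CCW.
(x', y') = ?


cos(90) = 0, sin(90) = 1
x' = 10*0 + 18*1 = 18
y' = 10*1 - 18*0 = 10

(18, 10)


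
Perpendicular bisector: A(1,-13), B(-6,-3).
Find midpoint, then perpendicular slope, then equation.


Midpoint = (-2.5, -8)
Slope of AB = dy/dx = 10/(-7) = -1.4286
Perp slope = -dx/dy = 7/10 = 0.7000
b = My - (perp slope)*Mx = -8 + (-7*(-2.5))/10 = -8 + 1.7500 = -6.2500

y = 0.7000x - 6.2500


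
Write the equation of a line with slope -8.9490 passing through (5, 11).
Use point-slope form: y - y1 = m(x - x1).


y - 11 = -8.9490(x - 5)
y = -8.9490x + 11 + 8.9490*5
y = -8.9490x + 55.7450

y = -8.9490x + 55.7450


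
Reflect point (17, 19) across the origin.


Reflection rule for origin: (-x, -y)
(17, 19) -> (-17, -19)

(-17, -19)


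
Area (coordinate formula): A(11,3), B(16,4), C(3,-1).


11*(4+ 1) = 55
16*(-1-3) = -64
3*(3-4) = -3
sum = -12
Area = |-12|/2 = 6.0000

6.0000 sq units


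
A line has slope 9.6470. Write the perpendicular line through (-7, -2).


Perpendicular slope = -1/m1 = -1/9.6470 = -0.1037
b2 = y0 - m2*x0 = -2 - 7/9.6470 = -2 - 0.7256 = -2.7256

y = -0.1037x - 2.7256


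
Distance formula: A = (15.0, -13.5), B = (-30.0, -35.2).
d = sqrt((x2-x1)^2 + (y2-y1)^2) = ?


dx = -30.0 - 15.0 = -45.0
dy = -35.2 + 13.5 = -21.7
d = sqrt(2025.0 + 470.89) = sqrt(2495.89) = 49.9589

49.9589


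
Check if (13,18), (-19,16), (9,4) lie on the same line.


13*(16-4) - 19*(4-18) + 9*(18-16)
= 156 + 266 + 18 = 440

No, not collinear (determinant = 440)


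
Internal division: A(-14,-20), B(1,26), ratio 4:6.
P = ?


Px = (4*1 + 6*(-14))/10 = -80/10 = -8.0000
Py = (4*26 + 6*(-20))/10 = -16/10 = -1.6000

P = (-8.0000, -1.6000)


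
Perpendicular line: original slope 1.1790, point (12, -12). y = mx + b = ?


Perpendicular slope = -1/m1 = -1/1.1790 = -0.8482
b2 = y0 - m2*x0 = -12 + 12/1.1790 = -12 + 10.1781 = -1.8219

y = -0.8482x - 1.8219


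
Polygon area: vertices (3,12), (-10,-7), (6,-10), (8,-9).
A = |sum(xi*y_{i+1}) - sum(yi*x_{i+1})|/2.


sum(xi*y_{i+1}) = 3*(-7) - 10*(-10) + 6*(-9) + 8*12 = 121
sum(yi*x_{i+1}) = 12*(-10) - 7*6 - 10*8 - 9*3 = -269
Area = |121 + 269|/2 = 390/2 = 195.0000

195.0000 sq units


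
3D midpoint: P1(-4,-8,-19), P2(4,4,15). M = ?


Mx = (-4+4)/2 = 0
My = (-8+4)/2 = -2.0000
Mz = (-19+15)/2 = -2.0000

M = (0, -2.0000, -2.0000)


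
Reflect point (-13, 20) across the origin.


Reflection rule for origin: (-x, -y)
(-13, 20) -> (13, -20)

(13, -20)


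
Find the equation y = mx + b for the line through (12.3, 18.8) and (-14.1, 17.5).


m = (-1.3)/(-26.4) = 0.0492
b = y1 - m*x1 = 18.8 - (-1.3*12.3)/(-26.4) = 18.8 - 0.6057 = 18.1943

y = 0.0492x + 18.1943


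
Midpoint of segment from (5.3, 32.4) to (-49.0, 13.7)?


Mx = (5.3 - 49.0)/2 = -43.7/2 = -21.8500
My = (32.4 + 13.7)/2 = 46.1/2 = 23.0500

(-21.8500, 23.0500)


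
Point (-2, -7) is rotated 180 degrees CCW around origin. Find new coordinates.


cos(180) = -1, sin(180) = 0
x' = -2*(-1) + 7*0 = 2
y' = -2*0 - 7*(-1) = 7

(2, 7)


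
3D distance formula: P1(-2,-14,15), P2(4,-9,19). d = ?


dx=6, dy=5, dz=4
d = sqrt(36+25+16) = sqrt(77) = 8.7750

8.7750


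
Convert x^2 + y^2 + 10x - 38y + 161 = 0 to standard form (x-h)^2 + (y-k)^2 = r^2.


h = -D/2 = -10/2 = -5
k = -E/2 = 38/2 = 19
r^2 = h^2 + k^2 - F = 25 + 361 - 161 = 225
r = 15

Center (-5, 19), radius = 15


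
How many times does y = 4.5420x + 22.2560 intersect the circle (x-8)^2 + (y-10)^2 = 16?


Substitute y = 4.5420x + 22.2560: (x-8)^2 + (4.5420x+22.2560-10)^2 = 16
Expand to Ax^2 + Bx + C = 0, where b-k = 12.256
A = 1+m^2 = 21.629764
B = 2(m(b-k) - h) = 2(4.5420*12.256 - 8) = 95.333504
C = h^2 + (b-k)^2 - r^2 = 64 + 150.209536 - 16 = 198.209536
disc = B^2-4AC = 9088.4770 - 17148.9019 = -8060.4249
disc < 0

0 intersection points


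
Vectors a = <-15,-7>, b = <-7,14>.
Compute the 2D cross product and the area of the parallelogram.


cross = -15*14 + 7*(-7) = -210 - 49 = -259
Parallelogram area = |-259| = 259

cross = -259, parallelogram area = 259


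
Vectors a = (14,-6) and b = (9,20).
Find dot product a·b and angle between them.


a·b = 14*9 - 6*20 = 126 - 120 = 6
|a| = sqrt(196+36) = 15.2315
|b| = sqrt(81+400) = 21.9317
cos(theta) = 6/(sqrt(232)*sqrt(481)) = 6/sqrt(111592) = 0.017961
theta = arccos(6/sqrt(111592)) = 88.9708 degrees

a·b = 6, theta = 88.9708 deg


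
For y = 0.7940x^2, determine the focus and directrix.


a = 0.7940
1/(4a) = 0.3149
Focus = (0, 0.3149)
Directrix: y = -0.3149

Focus = (0, 0.3149), Directrix: y = -0.3149


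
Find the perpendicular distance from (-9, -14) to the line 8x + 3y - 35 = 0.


|8*(-9) + 3*(-14) - 35| = |-149| = 149
sqrt(64 + 9) = sqrt(73) = 8.5440
d = 149/sqrt(73) = 17.4391

17.4391


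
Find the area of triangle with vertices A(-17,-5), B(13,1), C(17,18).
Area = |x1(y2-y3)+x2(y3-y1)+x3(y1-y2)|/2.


-17*(1-18) = 289
13*(18+ 5) = 299
17*(-5-1) = -102
sum = 486
Area = |486|/2 = 243.0000

243.0000 sq units


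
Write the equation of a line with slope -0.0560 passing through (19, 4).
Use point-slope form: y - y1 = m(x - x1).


y - 4 = -0.0560(x - 19)
y = -0.0560x + 4 + 0.0560*19
y = -0.0560x + 5.0640

y = -0.0560x + 5.0640


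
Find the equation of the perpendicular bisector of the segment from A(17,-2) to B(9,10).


Midpoint = (13, 4)
Slope of AB = dy/dx = 12/(-8) = -1.5000
Perp slope = -dx/dy = 8/12 = 0.6667
b = My - (perp slope)*Mx = 4 + (-8*13)/12 = 4 - 8.6667 = -4.6667

y = 0.6667x - 4.6667


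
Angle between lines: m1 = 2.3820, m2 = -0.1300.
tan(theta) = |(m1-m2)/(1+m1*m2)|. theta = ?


m1-m2 = 2.512
1+m1*m2 = 0.69034
tan(theta) = |2.512/0.69034| = 3.638787
theta = arctan(|2.512/0.69034|) = 74.6335 degrees (acute angle)

74.6335 degrees


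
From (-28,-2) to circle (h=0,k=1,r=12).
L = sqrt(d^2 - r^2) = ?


d = sqrt((-28-0)^2 + (-2-1)^2) = sqrt(784+9) = 28.1603
L = sqrt(793.0000 - 144) = sqrt(649.0000) = 25.4755

25.4755


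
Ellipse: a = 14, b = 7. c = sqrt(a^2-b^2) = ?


c^2 = 14^2 - 7^2 = 196 - 49 = 147
c = sqrt(147) = 12.1244

c = 12.1244


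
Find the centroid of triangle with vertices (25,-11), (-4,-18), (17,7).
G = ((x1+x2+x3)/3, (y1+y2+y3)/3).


Gx = (25- 4+17)/3 = 38/3 = 12.6667
Gy = (-11- 18+7)/3 = -22/3 = -7.3333

G = (12.6667, -7.3333)


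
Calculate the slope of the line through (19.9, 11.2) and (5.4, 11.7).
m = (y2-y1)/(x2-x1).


dy = 11.7 - 11.2 = 0.5
dx = 5.4 - 19.9 = -14.5
m = 0.5/(-14.5) = -0.0345

m = -0.0345


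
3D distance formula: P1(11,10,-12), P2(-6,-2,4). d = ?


dx=-17, dy=-12, dz=16
d = sqrt(289+144+256) = sqrt(689) = 26.2488

26.2488


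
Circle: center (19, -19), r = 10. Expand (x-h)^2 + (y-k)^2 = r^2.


(x-19)^2 + (y+ 19)^2 = 10^2
D = -2h = -38, E = -2k = 38
F = h^2+k^2-r^2 = 361+361-100 = 622

x^2 + y^2 - 38x + 38y + 622 = 0


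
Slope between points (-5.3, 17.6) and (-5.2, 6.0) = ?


dy = 6.0 - 17.6 = -11.6
dx = -5.2 + 5.3 = 0.1
m = -11.6/0.1 = -116.0000

m = -116.0000


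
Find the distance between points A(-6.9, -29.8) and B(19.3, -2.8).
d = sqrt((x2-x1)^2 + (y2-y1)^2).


dx = 19.3 + 6.9 = 26.2
dy = -2.8 + 29.8 = 27.0
d = sqrt(686.44 + 729.0) = sqrt(1415.44) = 37.6223

37.6223


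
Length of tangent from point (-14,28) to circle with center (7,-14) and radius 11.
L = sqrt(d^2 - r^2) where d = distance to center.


d = sqrt((-14-7)^2 + (28+ 14)^2) = sqrt(441+1764) = 46.9574
L = sqrt(2205.0000 - 121) = sqrt(2084.0000) = 45.6508

45.6508


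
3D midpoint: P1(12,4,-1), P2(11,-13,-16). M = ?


Mx = (12+11)/2 = 11.5000
My = (4- 13)/2 = -4.5000
Mz = (-1- 16)/2 = -8.5000

M = (11.5000, -4.5000, -8.5000)


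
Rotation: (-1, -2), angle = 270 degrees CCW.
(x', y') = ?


cos(270) = 0, sin(270) = -1
x' = -1*0 + 2*(-1) = -2
y' = -1*(-1) - 2*0 = 1

(-2, 1)


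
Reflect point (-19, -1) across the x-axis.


Reflection rule for x-axis: (x, -y)
(-19, -1) -> (-19, 1)

(-19, 1)


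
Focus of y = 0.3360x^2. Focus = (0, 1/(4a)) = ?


a = 0.3360
4a = 1.3440
focus = (0, 1/1.3440) = (0, 0.7440)

Focus = (0, 0.7440)


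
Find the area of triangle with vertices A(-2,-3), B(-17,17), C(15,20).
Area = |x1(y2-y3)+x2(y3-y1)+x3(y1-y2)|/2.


-2*(17-20) = 6
-17*(20+ 3) = -391
15*(-3-17) = -300
sum = -685
Area = |-685|/2 = 342.5000

342.5000 sq units


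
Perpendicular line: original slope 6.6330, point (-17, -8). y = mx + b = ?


Perpendicular slope = -1/m1 = -1/6.6330 = -0.1508
b2 = y0 - m2*x0 = -8 - 17/6.6330 = -8 - 2.5629 = -10.5629

y = -0.1508x - 10.5629


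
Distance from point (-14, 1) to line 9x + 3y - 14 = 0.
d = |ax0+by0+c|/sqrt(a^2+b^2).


|9*(-14) + 3*1 - 14| = |-137| = 137
sqrt(81 + 9) = sqrt(90) = 9.4868
d = 137/sqrt(90) = 14.4411

14.4411


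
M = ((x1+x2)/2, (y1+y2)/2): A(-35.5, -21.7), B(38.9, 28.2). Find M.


Mx = (-35.5 + 38.9)/2 = 3.4/2 = 1.7000
My = (-21.7 + 28.2)/2 = 6.5/2 = 3.2500

(1.7000, 3.2500)


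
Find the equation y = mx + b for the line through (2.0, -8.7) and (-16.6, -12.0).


m = (-3.3)/(-18.6) = 0.1774
b = y1 - m*x1 = -8.7 - (-3.3*2.0)/(-18.6) = -8.7 - 0.3548 = -9.0548

y = 0.1774x - 9.0548


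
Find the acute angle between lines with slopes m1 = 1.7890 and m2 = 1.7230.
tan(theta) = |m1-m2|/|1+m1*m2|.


m1-m2 = 0.066
1+m1*m2 = 4.082447
tan(theta) = |0.066/4.082447| = 0.016167
theta = arctan(|0.066/4.082447|) = 0.9262 degrees (acute angle)

0.9262 degrees


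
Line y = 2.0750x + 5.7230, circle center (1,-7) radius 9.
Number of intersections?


Substitute y = 2.0750x + 5.7230: (x-1)^2 + (2.0750x+5.7230+ 7)^2 = 81
Expand to Ax^2 + Bx + C = 0, where b-k = 12.723
A = 1+m^2 = 5.305625
B = 2(m(b-k) - h) = 2(2.0750*12.723 - 1) = 50.80045
C = h^2 + (b-k)^2 - r^2 = 1 + 161.874729 - 81 = 81.874729
disc = B^2-4AC = 2580.6857 - 1737.5864 = 843.0993
disc > 0

2 intersection points


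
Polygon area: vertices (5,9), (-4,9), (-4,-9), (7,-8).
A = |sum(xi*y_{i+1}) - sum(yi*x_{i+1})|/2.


sum(xi*y_{i+1}) = 5*9 - 4*(-9) - 4*(-8) + 7*9 = 176
sum(yi*x_{i+1}) = 9*(-4) + 9*(-4) - 9*7 - 8*5 = -175
Area = |176 + 175|/2 = 351/2 = 175.5000

175.5000 sq units


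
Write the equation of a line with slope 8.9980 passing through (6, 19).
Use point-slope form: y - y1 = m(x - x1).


y - 19 = 8.9980(x - 6)
y = 8.9980x + 19 - 8.9980*6
y = 8.9980x - 34.9880

y = 8.9980x - 34.9880


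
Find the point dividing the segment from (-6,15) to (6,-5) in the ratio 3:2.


Px = (3*6 + 2*(-6))/5 = 6/5 = 1.2000
Py = (3*(-5) + 2*15)/5 = 15/5 = 3.0000

P = (1.2000, 3.0000)


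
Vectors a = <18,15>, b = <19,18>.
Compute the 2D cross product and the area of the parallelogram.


cross = 18*18 - 15*19 = 324 - 285 = 39
Parallelogram area = |39| = 39

cross = 39, parallelogram area = 39


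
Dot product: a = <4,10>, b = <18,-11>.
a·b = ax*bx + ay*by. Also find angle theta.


a·b = 4*18 + 10*(-11) = 72 - 110 = -38
|a| = sqrt(16+100) = 10.7703
|b| = sqrt(324+121) = 21.0950
cos(theta) = -38/(sqrt(116)*sqrt(445)) = -38/sqrt(51620) = -0.167253
theta = arccos(-38/sqrt(51620)) = 99.6282 degrees

a·b = -38, theta = 99.6282 deg


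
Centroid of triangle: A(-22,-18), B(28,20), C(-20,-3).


Gx = (-22+28- 20)/3 = -14/3 = -4.6667
Gy = (-18+20- 3)/3 = -1/3 = -0.3333

G = (-4.6667, -0.3333)


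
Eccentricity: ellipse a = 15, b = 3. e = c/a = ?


c = sqrt(225-9) = sqrt(216) = 14.6969
e = c/a = sqrt(216)/15 = 0.9798

e = 0.9798


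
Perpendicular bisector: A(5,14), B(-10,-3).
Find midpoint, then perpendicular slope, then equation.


Midpoint = (-2.5, 5.5)
Slope of AB = dy/dx = -17/(-15) = 1.1333
Perp slope = -dx/dy = -15/17 = -0.8824
b = My - (perp slope)*Mx = 5.5 + (-15*(-2.5))/(-17) = 5.5 - 2.2059 = 3.2941

y = -0.8824x + 3.2941


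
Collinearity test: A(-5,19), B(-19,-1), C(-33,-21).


-5*(-1+ 21) - 19*(-21-19) - 33*(19+ 1)
= -100 + 760 - 660 = 0

Yes, collinear (determinant = 0)


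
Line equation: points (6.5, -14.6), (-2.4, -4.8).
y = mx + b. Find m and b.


m = (9.8)/(-8.9) = -1.1011
b = y1 - m*x1 = -14.6 - (9.8*6.5)/(-8.9) = -14.6 + 7.1573 = -7.4427

y = -1.1011x - 7.4427


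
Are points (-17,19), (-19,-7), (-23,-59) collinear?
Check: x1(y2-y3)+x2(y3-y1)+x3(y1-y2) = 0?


-17*(-7+ 59) - 19*(-59-19) - 23*(19+ 7)
= -884 + 1482 - 598 = 0

Yes, collinear (determinant = 0)


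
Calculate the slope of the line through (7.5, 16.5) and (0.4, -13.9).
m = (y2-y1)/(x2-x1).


dy = -13.9 - 16.5 = -30.4
dx = 0.4 - 7.5 = -7.1
m = -30.4/(-7.1) = 4.2817

m = 4.2817


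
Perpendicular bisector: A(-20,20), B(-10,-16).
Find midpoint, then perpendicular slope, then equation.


Midpoint = (-15, 2)
Slope of AB = dy/dx = -36/10 = -3.6000
Perp slope = -dx/dy = 10/36 = 0.2778
b = My - (perp slope)*Mx = 2 + (10*(-15))/(-36) = 2 + 4.1667 = 6.1667

y = 0.2778x + 6.1667


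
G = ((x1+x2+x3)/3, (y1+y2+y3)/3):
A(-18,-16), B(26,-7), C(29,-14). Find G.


Gx = (-18+26+29)/3 = 37/3 = 12.3333
Gy = (-16- 7- 14)/3 = -37/3 = -12.3333

G = (12.3333, -12.3333)


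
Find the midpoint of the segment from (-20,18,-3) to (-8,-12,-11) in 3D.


Mx = (-20- 8)/2 = -14.0000
My = (18- 12)/2 = 3.0000
Mz = (-3- 11)/2 = -7.0000

M = (-14.0000, 3.0000, -7.0000)


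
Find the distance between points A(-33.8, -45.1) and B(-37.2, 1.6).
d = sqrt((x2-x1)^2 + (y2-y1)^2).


dx = -37.2 + 33.8 = -3.4
dy = 1.6 + 45.1 = 46.7
d = sqrt(11.56 + 2180.89) = sqrt(2192.45) = 46.8236

46.8236


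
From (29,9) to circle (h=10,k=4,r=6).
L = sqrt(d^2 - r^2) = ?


d = sqrt((29-10)^2 + (9-4)^2) = sqrt(361+25) = 19.6469
L = sqrt(386.0000 - 36) = sqrt(350.0000) = 18.7083

18.7083


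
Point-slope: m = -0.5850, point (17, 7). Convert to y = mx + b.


y - 7 = -0.5850(x - 17)
y = -0.5850x + 7 + 0.5850*17
y = -0.5850x + 16.9450

y = -0.5850x + 16.9450


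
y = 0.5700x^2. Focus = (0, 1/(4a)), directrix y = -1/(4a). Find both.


a = 0.5700
1/(4a) = 0.4386
Focus = (0, 0.4386)
Directrix: y = -0.4386

Focus = (0, 0.4386), Directrix: y = -0.4386


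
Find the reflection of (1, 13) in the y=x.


Reflection rule for y=x: (y, x)
(1, 13) -> (13, 1)

(13, 1)


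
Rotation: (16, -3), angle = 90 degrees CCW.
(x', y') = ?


cos(90) = 0, sin(90) = 1
x' = 16*0 + 3*1 = 3
y' = 16*1 - 3*0 = 16

(3, 16)


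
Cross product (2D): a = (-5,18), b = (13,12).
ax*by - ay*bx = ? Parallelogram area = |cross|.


cross = -5*12 - 18*13 = -60 - 234 = -294
Parallelogram area = |-294| = 294

cross = -294, parallelogram area = 294


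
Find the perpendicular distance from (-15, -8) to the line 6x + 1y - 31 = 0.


|6*(-15) + 1*(-8) - 31| = |-129| = 129
sqrt(36 + 1) = sqrt(37) = 6.0828
d = 129/sqrt(37) = 21.2075

21.2075


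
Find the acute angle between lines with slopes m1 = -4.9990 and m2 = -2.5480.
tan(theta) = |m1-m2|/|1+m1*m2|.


m1-m2 = -2.451
1+m1*m2 = 13.737452
tan(theta) = |-2.451/13.737452| = 0.178417
theta = arctan(|-2.451/13.737452|) = 10.1161 degrees (acute angle)

10.1161 degrees


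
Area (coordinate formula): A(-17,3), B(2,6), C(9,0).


-17*(6-0) = -102
2*(0-3) = -6
9*(3-6) = -27
sum = -135
Area = |-135|/2 = 67.5000

67.5000 sq units


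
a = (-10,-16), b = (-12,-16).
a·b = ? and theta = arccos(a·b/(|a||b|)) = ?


a·b = -10*(-12) - 16*(-16) = 120 + 256 = 376
|a| = sqrt(100+256) = 18.8680
|b| = sqrt(144+256) = 20.0000
cos(theta) = 376/(sqrt(356)*sqrt(400)) = 376/sqrt(142400) = 0.996398
theta = arccos(376/sqrt(142400)) = 4.8645 degrees

a·b = 376, theta = 4.8645 deg


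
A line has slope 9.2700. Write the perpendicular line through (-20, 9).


Perpendicular slope = -1/m1 = -1/9.2700 = -0.1079
b2 = y0 - m2*x0 = 9 - 20/9.2700 = 9 - 2.1575 = 6.8425

y = -0.1079x + 6.8425


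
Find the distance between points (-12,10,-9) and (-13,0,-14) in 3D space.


dx=-1, dy=-10, dz=-5
d = sqrt(1+100+25) = sqrt(126) = 11.2250

11.2250


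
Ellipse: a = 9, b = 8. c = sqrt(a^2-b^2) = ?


c^2 = 9^2 - 8^2 = 81 - 64 = 17
c = sqrt(17) = 4.1231

c = 4.1231


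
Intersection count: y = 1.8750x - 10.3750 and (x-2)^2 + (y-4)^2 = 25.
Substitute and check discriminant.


Substitute y = 1.8750x - 10.3750: (x-2)^2 + (1.8750x- 10.3750-4)^2 = 25
Expand to Ax^2 + Bx + C = 0, where b-k = -14.375
A = 1+m^2 = 4.515625
B = 2(m(b-k) - h) = 2(1.8750*(-14.375) - 2) = -57.90625
C = h^2 + (b-k)^2 - r^2 = 4 + 206.640625 - 25 = 185.640625
disc = B^2-4AC = 3353.1338 - 3353.1338 = 0
disc = 0

1 intersection point (tangent)


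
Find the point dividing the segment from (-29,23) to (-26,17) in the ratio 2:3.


Px = (2*(-26) + 3*(-29))/5 = -139/5 = -27.8000
Py = (2*17 + 3*23)/5 = 103/5 = 20.6000

P = (-27.8000, 20.6000)


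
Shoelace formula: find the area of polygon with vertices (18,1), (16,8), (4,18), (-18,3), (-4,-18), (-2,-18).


sum(xi*y_{i+1}) = 18*8 + 16*18 + 4*3 - 18*(-18) - 4*(-18) - 2*1 = 838
sum(yi*x_{i+1}) = 1*16 + 8*4 + 18*(-18) + 3*(-4) - 18*(-2) - 18*18 = -576
Area = |838 + 576|/2 = 1414/2 = 707.0000

707.0000 sq units


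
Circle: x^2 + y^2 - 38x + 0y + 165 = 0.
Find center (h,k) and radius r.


h = -D/2 = 38/2 = 19
k = -E/2 = 0/2 = 0
r^2 = h^2 + k^2 - F = 361 + 0 - 165 = 196
r = 14

Center (19, 0), radius = 14


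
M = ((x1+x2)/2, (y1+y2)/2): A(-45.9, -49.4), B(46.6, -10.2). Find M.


Mx = (-45.9 + 46.6)/2 = 0.7/2 = 0.3500
My = (-49.4 - 10.2)/2 = -59.6/2 = -29.8000

(0.3500, -29.8000)


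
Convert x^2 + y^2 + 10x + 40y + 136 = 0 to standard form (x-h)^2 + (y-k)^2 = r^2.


h = -D/2 = -10/2 = -5
k = -E/2 = -40/2 = -20
r^2 = h^2 + k^2 - F = 25 + 400 - 136 = 289
r = 17

Center (-5, -20), radius = 17


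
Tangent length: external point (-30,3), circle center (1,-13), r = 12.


d = sqrt((-30-1)^2 + (3+ 13)^2) = sqrt(961+256) = 34.8855
L = sqrt(1217.0000 - 144) = sqrt(1073.0000) = 32.7567

32.7567


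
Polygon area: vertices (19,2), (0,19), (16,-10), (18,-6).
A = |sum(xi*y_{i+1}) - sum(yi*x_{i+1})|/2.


sum(xi*y_{i+1}) = 19*19 + 0*(-10) + 16*(-6) + 18*2 = 301
sum(yi*x_{i+1}) = 2*0 + 19*16 - 10*18 - 6*19 = 10
Area = |301 - 10|/2 = 291/2 = 145.5000

145.5000 sq units


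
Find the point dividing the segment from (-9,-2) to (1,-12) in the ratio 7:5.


Px = (7*1 + 5*(-9))/12 = -38/12 = -3.1667
Py = (7*(-12) + 5*(-2))/12 = -94/12 = -7.8333

P = (-3.1667, -7.8333)


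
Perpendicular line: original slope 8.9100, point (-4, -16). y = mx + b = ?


Perpendicular slope = -1/m1 = -1/8.9100 = -0.1122
b2 = y0 - m2*x0 = -16 - 4/8.9100 = -16 - 0.4489 = -16.4489

y = -0.1122x - 16.4489


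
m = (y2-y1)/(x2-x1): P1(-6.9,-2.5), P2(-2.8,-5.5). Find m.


dy = -5.5 + 2.5 = -3.0
dx = -2.8 + 6.9 = 4.1
m = -3.0/4.1 = -0.7317

m = -0.7317


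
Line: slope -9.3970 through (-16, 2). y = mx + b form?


y - 2 = -9.3970(x + 16)
y = -9.3970x + 2 + 9.3970*(-16)
y = -9.3970x - 148.3520

y = -9.3970x - 148.3520


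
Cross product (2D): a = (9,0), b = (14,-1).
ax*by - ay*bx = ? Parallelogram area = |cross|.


cross = 9*(-1) - 0*14 = -9 - 0 = -9
Parallelogram area = |-9| = 9

cross = -9, parallelogram area = 9


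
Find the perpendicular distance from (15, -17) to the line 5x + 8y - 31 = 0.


|5*15 + 8*(-17) - 31| = |-92| = 92
sqrt(25 + 64) = sqrt(89) = 9.4340
d = 92/sqrt(89) = 9.7520

9.7520


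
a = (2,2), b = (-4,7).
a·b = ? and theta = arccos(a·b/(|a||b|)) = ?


a·b = 2*(-4) + 2*7 = -8 + 14 = 6
|a| = sqrt(4+4) = 2.8284
|b| = sqrt(16+49) = 8.0623
cos(theta) = 6/(sqrt(8)*sqrt(65)) = 6/sqrt(520) = 0.263117
theta = arccos(6/sqrt(520)) = 74.7449 degrees

a·b = 6, theta = 74.7449 deg


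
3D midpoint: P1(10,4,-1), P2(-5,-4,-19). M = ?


Mx = (10- 5)/2 = 2.5000
My = (4- 4)/2 = 0
Mz = (-1- 19)/2 = -10.0000

M = (2.5000, 0, -10.0000)


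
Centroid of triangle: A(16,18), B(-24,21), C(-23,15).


Gx = (16- 24- 23)/3 = -31/3 = -10.3333
Gy = (18+21+15)/3 = 54/3 = 18.0000

G = (-10.3333, 18.0000)


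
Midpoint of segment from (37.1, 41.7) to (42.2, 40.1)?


Mx = (37.1 + 42.2)/2 = 79.3/2 = 39.6500
My = (41.7 + 40.1)/2 = 81.8/2 = 40.9000

(39.6500, 40.9000)


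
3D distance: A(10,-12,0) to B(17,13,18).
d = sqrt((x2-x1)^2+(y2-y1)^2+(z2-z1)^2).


dx=7, dy=25, dz=18
d = sqrt(49+625+324) = sqrt(998) = 31.5911

31.5911


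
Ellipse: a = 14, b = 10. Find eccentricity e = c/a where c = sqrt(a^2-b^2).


c = sqrt(196-100) = sqrt(96) = 9.7980
e = c/a = sqrt(96)/14 = 0.6999

e = 0.6999


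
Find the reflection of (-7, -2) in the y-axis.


Reflection rule for y-axis: (-x, y)
(-7, -2) -> (7, -2)

(7, -2)


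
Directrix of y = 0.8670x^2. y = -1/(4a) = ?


a = 0.8670
1/(4a) = 0.2884
directrix: y = -0.2884 = -0.2884

y = -0.2884


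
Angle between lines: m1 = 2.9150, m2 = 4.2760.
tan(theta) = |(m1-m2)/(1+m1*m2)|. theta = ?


m1-m2 = -1.361
1+m1*m2 = 13.46454
tan(theta) = |-1.361/13.46454| = 0.101080
theta = arctan(|-1.361/13.46454|) = 5.7719 degrees (acute angle)

5.7719 degrees


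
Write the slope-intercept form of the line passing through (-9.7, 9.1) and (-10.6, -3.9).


m = (-13.0)/(-0.9) = 14.4444
b = y1 - m*x1 = 9.1 - (-13.0*(-9.7))/(-0.9) = 9.1 + 140.1111 = 149.2111

y = 14.4444x + 149.2111


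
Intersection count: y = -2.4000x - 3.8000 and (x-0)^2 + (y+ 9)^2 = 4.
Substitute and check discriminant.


Substitute y = -2.4000x - 3.8000: (x-0)^2 + (-2.4000x- 3.8000+ 9)^2 = 4
Expand to Ax^2 + Bx + C = 0, where b-k = 5.2
A = 1+m^2 = 6.76
B = 2(m(b-k) - h) = 2(-2.4000*5.2 - 0) = -24.96
C = h^2 + (b-k)^2 - r^2 = 0 + 27.04 - 4 = 23.04
disc = B^2-4AC = 623.0016 - 623.0016 = 0
disc = 0

1 intersection point (tangent)


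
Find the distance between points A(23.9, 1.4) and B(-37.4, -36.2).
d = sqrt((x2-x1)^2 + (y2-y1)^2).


dx = -37.4 - 23.9 = -61.3
dy = -36.2 - 1.4 = -37.6
d = sqrt(3757.69 + 1413.76) = sqrt(5171.45) = 71.9128

71.9128


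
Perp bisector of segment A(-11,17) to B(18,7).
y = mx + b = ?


Midpoint = (3.5, 12)
Slope of AB = dy/dx = -10/29 = -0.3448
Perp slope = -dx/dy = 29/10 = 2.9000
b = My - (perp slope)*Mx = 12 + (29*3.5)/(-10) = 12 - 10.1500 = 1.8500

y = 2.9000x + 1.8500


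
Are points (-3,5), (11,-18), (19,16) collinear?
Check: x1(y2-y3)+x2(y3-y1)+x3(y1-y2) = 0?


-3*(-18-16) + 11*(16-5) + 19*(5+ 18)
= 102 + 121 + 437 = 660

No, not collinear (determinant = 660)


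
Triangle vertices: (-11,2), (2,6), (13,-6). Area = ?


-11*(6+ 6) = -132
2*(-6-2) = -16
13*(2-6) = -52
sum = -200
Area = |-200|/2 = 100.0000

100.0000 sq units


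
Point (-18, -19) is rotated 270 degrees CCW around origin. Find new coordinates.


cos(270) = 0, sin(270) = -1
x' = -18*0 + 19*(-1) = -19
y' = -18*(-1) - 19*0 = 18

(-19, 18)


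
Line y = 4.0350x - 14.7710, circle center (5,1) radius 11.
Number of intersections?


Substitute y = 4.0350x - 14.7710: (x-5)^2 + (4.0350x- 14.7710-1)^2 = 121
Expand to Ax^2 + Bx + C = 0, where b-k = -15.771
A = 1+m^2 = 17.281225
B = 2(m(b-k) - h) = 2(4.0350*(-15.771) - 5) = -137.27197
C = h^2 + (b-k)^2 - r^2 = 25 + 248.724441 - 121 = 152.724441
disc = B^2-4AC = 18843.5937 - 10557.0617 = 8286.5320
disc > 0

2 intersection points


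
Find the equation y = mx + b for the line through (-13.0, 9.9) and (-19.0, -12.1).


m = (-22.0)/(-6.0) = 3.6667
b = y1 - m*x1 = 9.9 - (-22.0*(-13.0))/(-6.0) = 9.9 + 47.6667 = 57.5667

y = 3.6667x + 57.5667


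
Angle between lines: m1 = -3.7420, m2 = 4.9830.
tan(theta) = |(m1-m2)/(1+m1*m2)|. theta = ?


m1-m2 = -8.725
1+m1*m2 = -17.646386
tan(theta) = |-8.725/(-17.646386)| = 0.494436
theta = arctan(|-8.725/(-17.646386)|) = 26.3094 degrees (acute angle)

26.3094 degrees


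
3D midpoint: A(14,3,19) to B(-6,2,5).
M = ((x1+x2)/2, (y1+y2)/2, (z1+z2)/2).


Mx = (14- 6)/2 = 4.0000
My = (3+2)/2 = 2.5000
Mz = (19+5)/2 = 12.0000

M = (4.0000, 2.5000, 12.0000)


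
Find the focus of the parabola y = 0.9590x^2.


a = 0.9590
4a = 3.8360
focus = (0, 1/3.8360) = (0, 0.2607)

Focus = (0, 0.2607)


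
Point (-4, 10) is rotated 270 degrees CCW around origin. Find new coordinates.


cos(270) = 0, sin(270) = -1
x' = -4*0 - 10*(-1) = 10
y' = -4*(-1) + 10*0 = 4

(10, 4)


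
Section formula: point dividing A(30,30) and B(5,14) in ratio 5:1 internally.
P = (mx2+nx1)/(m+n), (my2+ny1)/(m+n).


Px = (5*5 + 1*30)/6 = 55/6 = 9.1667
Py = (5*14 + 1*30)/6 = 100/6 = 16.6667

P = (9.1667, 16.6667)


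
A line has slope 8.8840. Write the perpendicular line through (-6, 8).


Perpendicular slope = -1/m1 = -1/8.8840 = -0.1126
b2 = y0 - m2*x0 = 8 - 6/8.8840 = 8 - 0.6754 = 7.3246

y = -0.1126x + 7.3246


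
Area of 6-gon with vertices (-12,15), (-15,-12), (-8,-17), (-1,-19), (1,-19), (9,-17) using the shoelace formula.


sum(xi*y_{i+1}) = -12*(-12) - 15*(-17) - 8*(-19) - 1*(-19) + 1*(-17) + 9*15 = 688
sum(yi*x_{i+1}) = 15*(-15) - 12*(-8) - 17*(-1) - 19*1 - 19*9 - 17*(-12) = -98
Area = |688 + 98|/2 = 786/2 = 393.0000

393.0000 sq units
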